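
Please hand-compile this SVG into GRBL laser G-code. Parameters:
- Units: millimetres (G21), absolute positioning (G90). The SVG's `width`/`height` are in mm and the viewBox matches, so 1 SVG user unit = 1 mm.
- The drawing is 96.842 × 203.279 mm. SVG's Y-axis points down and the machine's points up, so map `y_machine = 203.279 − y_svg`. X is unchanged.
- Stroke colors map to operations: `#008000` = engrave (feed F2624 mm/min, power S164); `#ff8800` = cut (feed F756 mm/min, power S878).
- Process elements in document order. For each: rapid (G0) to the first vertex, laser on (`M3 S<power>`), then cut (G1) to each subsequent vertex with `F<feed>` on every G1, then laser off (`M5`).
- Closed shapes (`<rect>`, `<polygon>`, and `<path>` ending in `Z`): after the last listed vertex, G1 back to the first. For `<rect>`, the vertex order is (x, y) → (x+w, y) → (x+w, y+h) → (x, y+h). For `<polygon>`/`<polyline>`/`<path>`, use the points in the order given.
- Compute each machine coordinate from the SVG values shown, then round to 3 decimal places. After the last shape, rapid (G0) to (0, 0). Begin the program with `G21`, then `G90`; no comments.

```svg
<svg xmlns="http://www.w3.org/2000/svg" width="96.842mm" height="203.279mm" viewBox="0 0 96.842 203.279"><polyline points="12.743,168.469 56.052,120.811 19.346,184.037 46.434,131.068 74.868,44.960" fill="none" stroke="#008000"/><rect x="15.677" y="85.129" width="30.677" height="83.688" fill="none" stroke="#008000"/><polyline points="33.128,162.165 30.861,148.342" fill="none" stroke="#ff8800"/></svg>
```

G21
G90
G0 X12.743 Y34.810
M3 S164
G1 X56.052 Y82.468 F2624
G1 X19.346 Y19.242 F2624
G1 X46.434 Y72.211 F2624
G1 X74.868 Y158.319 F2624
M5
G0 X15.677 Y118.150
M3 S164
G1 X46.354 Y118.150 F2624
G1 X46.354 Y34.462 F2624
G1 X15.677 Y34.462 F2624
G1 X15.677 Y118.150 F2624
M5
G0 X33.128 Y41.114
M3 S878
G1 X30.861 Y54.937 F756
M5
G0 X0.000 Y0.000

viewBox `0 0 96.842 203.279` with mm width/height → 1 unit = 1 mm. Flip: y_m = 203.279 − y_svg.

**Shape 1** — `<polyline>` open polyline, stroke `#008000` → engrave (S164, F2624). Machine vertices: (12.743,34.810) → (56.052,82.468) → (19.346,19.242) → (46.434,72.211) → (74.868,158.319). Open path.

**Shape 2** — `<rect>` rectangle, stroke `#008000` → engrave (S164, F2624). Machine vertices: (15.677,118.150) → (46.354,118.150) → (46.354,34.462) → (15.677,34.462) → (15.677,118.150). Closed: final G1 returns to the first vertex.

**Shape 3** — `<polyline>` line segment, stroke `#ff8800` → cut (S878, F756). Machine vertices: (33.128,41.114) → (30.861,54.937). Open path.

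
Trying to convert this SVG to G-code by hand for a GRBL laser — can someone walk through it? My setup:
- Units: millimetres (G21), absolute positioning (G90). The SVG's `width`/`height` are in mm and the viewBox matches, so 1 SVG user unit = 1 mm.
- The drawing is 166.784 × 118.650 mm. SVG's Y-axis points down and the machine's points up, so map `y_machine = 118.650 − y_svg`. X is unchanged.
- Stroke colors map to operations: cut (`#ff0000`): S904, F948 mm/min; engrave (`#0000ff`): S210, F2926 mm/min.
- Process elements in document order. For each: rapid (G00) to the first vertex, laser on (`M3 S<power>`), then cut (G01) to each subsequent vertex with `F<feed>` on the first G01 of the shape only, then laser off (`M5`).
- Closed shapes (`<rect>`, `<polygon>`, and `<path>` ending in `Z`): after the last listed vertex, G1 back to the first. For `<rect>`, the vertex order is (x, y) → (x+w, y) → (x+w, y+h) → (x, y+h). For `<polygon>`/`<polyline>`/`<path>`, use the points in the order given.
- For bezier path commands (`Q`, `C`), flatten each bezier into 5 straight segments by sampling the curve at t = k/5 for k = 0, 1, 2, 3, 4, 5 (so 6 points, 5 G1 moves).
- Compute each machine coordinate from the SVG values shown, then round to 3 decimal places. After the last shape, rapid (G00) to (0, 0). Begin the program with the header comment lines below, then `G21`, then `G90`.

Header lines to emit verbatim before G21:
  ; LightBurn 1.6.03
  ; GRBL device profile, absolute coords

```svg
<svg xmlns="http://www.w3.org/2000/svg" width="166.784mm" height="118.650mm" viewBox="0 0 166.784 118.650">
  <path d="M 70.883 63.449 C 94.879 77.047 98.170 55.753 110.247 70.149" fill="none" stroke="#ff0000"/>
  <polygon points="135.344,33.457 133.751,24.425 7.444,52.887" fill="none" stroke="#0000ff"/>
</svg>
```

; LightBurn 1.6.03
; GRBL device profile, absolute coords
G21
G90
G00 X70.883 Y55.201
M3 S904
G01 X83.032 Y50.665 F948
G01 X91.627 Y51.114
G01 X98.084 Y53.162
G01 X103.819 Y53.420
G01 X110.247 Y48.501
M5
G00 X135.344 Y85.193
M3 S210
G01 X133.751 Y94.225 F2926
G01 X7.444 Y65.763
G01 X135.344 Y85.193
M5
G00 X0.000 Y0.000

1 u = 1 mm; y_m = 118.650 − y.

[1] `<path>` cubic bezier, #ff0000→cut S904 F948: (70.883,55.201) → (83.032,50.665) → (91.627,51.114) → (98.084,53.162) → (103.819,53.420) → (110.247,48.501)

[2] `<polygon>` closed polygon, #0000ff→engrave S210 F2926: (135.344,85.193) → (133.751,94.225) → (7.444,65.763) → (135.344,85.193) (closed)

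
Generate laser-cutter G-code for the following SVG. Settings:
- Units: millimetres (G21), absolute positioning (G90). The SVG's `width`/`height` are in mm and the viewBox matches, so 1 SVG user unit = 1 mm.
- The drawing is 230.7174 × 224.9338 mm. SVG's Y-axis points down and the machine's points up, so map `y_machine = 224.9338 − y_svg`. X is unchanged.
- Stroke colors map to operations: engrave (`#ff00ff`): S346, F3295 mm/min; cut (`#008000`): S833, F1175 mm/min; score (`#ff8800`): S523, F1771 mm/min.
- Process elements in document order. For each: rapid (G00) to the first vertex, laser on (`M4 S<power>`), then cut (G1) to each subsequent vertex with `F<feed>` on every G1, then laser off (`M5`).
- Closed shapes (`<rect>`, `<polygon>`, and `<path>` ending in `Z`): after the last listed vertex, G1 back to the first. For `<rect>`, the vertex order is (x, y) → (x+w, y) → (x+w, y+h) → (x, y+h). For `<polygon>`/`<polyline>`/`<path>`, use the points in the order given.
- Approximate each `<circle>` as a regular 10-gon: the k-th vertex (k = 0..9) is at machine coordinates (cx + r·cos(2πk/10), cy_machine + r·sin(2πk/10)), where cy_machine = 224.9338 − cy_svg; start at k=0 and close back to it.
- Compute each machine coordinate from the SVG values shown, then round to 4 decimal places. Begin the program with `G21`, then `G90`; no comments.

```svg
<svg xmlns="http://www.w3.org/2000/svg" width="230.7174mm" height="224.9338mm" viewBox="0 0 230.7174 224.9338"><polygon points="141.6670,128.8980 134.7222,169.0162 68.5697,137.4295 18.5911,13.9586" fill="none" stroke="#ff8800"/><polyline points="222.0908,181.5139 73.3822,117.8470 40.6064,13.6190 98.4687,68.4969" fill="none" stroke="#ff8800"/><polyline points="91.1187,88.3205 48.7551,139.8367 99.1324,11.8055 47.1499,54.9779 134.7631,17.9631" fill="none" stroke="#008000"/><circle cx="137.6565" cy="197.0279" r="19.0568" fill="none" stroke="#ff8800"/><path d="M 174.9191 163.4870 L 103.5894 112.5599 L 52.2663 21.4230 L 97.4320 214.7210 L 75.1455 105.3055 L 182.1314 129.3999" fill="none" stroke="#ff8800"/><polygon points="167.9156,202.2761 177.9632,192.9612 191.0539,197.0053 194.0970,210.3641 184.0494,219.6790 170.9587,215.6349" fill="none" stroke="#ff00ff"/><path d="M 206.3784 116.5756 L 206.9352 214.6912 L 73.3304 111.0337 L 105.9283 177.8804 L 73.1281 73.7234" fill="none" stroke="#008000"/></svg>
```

G21
G90
G00 X141.6670 Y96.0358
M4 S523
G1 X134.7222 Y55.9176 F1771
G1 X68.5697 Y87.5043 F1771
G1 X18.5911 Y210.9752 F1771
G1 X141.6670 Y96.0358 F1771
M5
G00 X222.0908 Y43.4199
M4 S523
G1 X73.3822 Y107.0868 F1771
G1 X40.6064 Y211.3148 F1771
G1 X98.4687 Y156.4369 F1771
M5
G00 X91.1187 Y136.6133
M4 S833
G1 X48.7551 Y85.0971 F1175
G1 X99.1324 Y213.1283 F1175
G1 X47.1499 Y169.9559 F1175
G1 X134.7631 Y206.9707 F1175
M5
G00 X156.7133 Y27.9059
M4 S523
G1 X153.0738 Y39.1072 F1771
G1 X143.5454 Y46.0300 F1771
G1 X131.7676 Y46.0300 F1771
G1 X122.2392 Y39.1072 F1771
G1 X118.5997 Y27.9059 F1771
G1 X122.2392 Y16.7046 F1771
G1 X131.7676 Y9.7818 F1771
G1 X143.5454 Y9.7818 F1771
G1 X153.0738 Y16.7046 F1771
G1 X156.7133 Y27.9059 F1771
M5
G00 X174.9191 Y61.4468
M4 S523
G1 X103.5894 Y112.3739 F1771
G1 X52.2663 Y203.5108 F1771
G1 X97.4320 Y10.2128 F1771
G1 X75.1455 Y119.6283 F1771
G1 X182.1314 Y95.5339 F1771
M5
G00 X167.9156 Y22.6577
M4 S346
G1 X177.9632 Y31.9726 F3295
G1 X191.0539 Y27.9285 F3295
G1 X194.0970 Y14.5697 F3295
G1 X184.0494 Y5.2548 F3295
G1 X170.9587 Y9.2989 F3295
G1 X167.9156 Y22.6577 F3295
M5
G00 X206.3784 Y108.3582
M4 S833
G1 X206.9352 Y10.2426 F1175
G1 X73.3304 Y113.9001 F1175
G1 X105.9283 Y47.0534 F1175
G1 X73.1281 Y151.2104 F1175
M5

viewBox `0 0 230.7174 224.9338` with mm width/height → 1 unit = 1 mm. Flip: y_m = 224.9338 − y_svg.

**Shape 1** — `<polygon>` closed polygon, stroke `#ff8800` → score (S523, F1771). Machine vertices: (141.6670,96.0358) → (134.7222,55.9176) → (68.5697,87.5043) → (18.5911,210.9752) → (141.6670,96.0358). Closed: final G1 returns to the first vertex.

**Shape 2** — `<polyline>` open polyline, stroke `#ff8800` → score (S523, F1771). Machine vertices: (222.0908,43.4199) → (73.3822,107.0868) → (40.6064,211.3148) → (98.4687,156.4369). Open path.

**Shape 3** — `<polyline>` open polyline, stroke `#008000` → cut (S833, F1175). Machine vertices: (91.1187,136.6133) → (48.7551,85.0971) → (99.1324,213.1283) → (47.1499,169.9559) → (134.7631,206.9707). Open path.

**Shape 4** — `<circle>` circle, stroke `#ff8800` → score (S523, F1771). Machine vertices: (156.7133,27.9059) → (153.0738,39.1072) → (143.5454,46.0300) → (131.7676,46.0300) → (122.2392,39.1072) → (118.5997,27.9059) → (122.2392,16.7046) → (131.7676,9.7818) → (143.5454,9.7818) → (153.0738,16.7046) → (156.7133,27.9059). Closed: final G1 returns to the first vertex.

**Shape 5** — `<path>` open polyline, stroke `#ff8800` → score (S523, F1771). Machine vertices: (174.9191,61.4468) → (103.5894,112.3739) → (52.2663,203.5108) → (97.4320,10.2128) → (75.1455,119.6283) → (182.1314,95.5339). Open path.

**Shape 6** — `<polygon>` regular polygon, stroke `#ff00ff` → engrave (S346, F3295). Machine vertices: (167.9156,22.6577) → (177.9632,31.9726) → (191.0539,27.9285) → (194.0970,14.5697) → (184.0494,5.2548) → (170.9587,9.2989) → (167.9156,22.6577). Closed: final G1 returns to the first vertex.

**Shape 7** — `<path>` open polyline, stroke `#008000` → cut (S833, F1175). Machine vertices: (206.3784,108.3582) → (206.9352,10.2426) → (73.3304,113.9001) → (105.9283,47.0534) → (73.1281,151.2104). Open path.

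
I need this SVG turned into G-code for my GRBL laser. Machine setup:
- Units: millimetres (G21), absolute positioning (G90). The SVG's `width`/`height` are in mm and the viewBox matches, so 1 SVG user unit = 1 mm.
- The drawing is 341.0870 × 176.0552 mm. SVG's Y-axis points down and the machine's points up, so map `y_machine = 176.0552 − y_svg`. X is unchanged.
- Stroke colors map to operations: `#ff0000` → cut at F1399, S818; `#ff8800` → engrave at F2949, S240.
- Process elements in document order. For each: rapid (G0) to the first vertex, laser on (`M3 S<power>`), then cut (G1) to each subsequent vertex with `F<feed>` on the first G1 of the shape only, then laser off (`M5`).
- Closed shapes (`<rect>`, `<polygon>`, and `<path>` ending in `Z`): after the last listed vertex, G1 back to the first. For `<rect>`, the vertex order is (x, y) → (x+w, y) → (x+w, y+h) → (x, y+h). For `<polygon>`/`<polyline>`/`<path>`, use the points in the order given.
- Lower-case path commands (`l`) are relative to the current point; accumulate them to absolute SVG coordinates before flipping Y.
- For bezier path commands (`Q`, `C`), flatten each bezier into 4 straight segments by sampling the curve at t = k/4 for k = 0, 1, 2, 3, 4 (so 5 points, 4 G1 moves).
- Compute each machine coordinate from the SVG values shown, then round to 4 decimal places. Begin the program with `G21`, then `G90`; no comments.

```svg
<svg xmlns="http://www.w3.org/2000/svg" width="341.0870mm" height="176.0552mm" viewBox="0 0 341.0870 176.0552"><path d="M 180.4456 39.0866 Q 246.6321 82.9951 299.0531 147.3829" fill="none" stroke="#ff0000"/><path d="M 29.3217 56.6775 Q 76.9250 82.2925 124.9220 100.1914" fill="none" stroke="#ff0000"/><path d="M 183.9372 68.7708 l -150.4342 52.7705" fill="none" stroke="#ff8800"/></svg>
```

Since the viewBox matches the mm dimensions, user units are millimetres directly. The only transform is the Y-flip y_m = 176.0552 − y_svg.

Shape 1 is a quadratic bezier drawn with `<path>`. Its stroke #ff0000 means cut at S818, F1399. After flipping Y the toolpath is (180.4456,136.9686) → (212.6785,113.7344) → (243.1907,87.9403) → (271.9823,59.5862) → (299.0531,28.6723).

Shape 2 is a quadratic bezier drawn with `<path>`. Its stroke #ff0000 means cut at S818, F1399. After flipping Y the toolpath is (29.3217,119.3777) → (53.1480,107.0525) → (77.0234,95.6917) → (100.9481,85.2955) → (124.9220,75.8638).

Shape 3 is a line segment drawn with `<path>`. Its stroke #ff8800 means engrave at S240, F2949. After flipping Y the toolpath is (183.9372,107.2844) → (33.5030,54.5139).

G21
G90
G0 X180.4456 Y136.9686
M3 S818
G1 X212.6785 Y113.7344 F1399
G1 X243.1907 Y87.9403
G1 X271.9823 Y59.5862
G1 X299.0531 Y28.6723
M5
G0 X29.3217 Y119.3777
M3 S818
G1 X53.1480 Y107.0525 F1399
G1 X77.0234 Y95.6917
G1 X100.9481 Y85.2955
G1 X124.9220 Y75.8638
M5
G0 X183.9372 Y107.2844
M3 S240
G1 X33.5030 Y54.5139 F2949
M5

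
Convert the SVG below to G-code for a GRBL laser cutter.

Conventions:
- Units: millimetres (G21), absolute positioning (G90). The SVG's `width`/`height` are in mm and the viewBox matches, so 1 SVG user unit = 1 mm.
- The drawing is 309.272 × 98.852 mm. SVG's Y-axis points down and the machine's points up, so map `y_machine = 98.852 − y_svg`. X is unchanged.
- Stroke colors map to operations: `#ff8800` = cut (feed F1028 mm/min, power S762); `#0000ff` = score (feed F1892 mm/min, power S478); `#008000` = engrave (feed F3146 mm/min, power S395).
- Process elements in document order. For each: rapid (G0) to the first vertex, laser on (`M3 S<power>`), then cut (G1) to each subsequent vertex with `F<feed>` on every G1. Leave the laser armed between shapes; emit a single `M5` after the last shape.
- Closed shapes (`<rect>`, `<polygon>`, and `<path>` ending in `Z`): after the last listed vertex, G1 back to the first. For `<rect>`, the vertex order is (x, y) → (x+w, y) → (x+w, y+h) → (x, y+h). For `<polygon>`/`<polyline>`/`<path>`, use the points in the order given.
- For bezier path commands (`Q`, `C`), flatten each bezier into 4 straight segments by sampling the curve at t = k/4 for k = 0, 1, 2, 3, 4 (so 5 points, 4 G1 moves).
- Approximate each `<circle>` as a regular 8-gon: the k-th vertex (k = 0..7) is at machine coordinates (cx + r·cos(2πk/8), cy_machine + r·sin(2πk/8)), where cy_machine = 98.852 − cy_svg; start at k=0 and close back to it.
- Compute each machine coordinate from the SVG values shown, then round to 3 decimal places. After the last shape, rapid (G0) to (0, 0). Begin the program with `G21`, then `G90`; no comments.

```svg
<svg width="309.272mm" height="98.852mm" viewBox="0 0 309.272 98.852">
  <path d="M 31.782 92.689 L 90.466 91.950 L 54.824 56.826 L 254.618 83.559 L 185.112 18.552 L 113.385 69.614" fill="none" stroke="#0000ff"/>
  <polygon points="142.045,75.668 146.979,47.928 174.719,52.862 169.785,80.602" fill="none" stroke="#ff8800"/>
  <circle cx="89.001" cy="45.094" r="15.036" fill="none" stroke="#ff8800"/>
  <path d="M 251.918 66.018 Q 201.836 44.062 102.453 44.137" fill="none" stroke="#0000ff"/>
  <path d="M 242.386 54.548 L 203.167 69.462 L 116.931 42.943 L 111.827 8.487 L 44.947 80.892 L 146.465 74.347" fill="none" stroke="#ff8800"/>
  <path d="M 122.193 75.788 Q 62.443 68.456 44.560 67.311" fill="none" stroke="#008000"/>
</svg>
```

Since the viewBox matches the mm dimensions, user units are millimetres directly. The only transform is the Y-flip y_m = 98.852 − y_svg.

Shape 1 is a open polyline drawn with `<path>`. Its stroke #0000ff means score at S478, F1892. After flipping Y the toolpath is (31.782,6.163) → (90.466,6.902) → (54.824,42.026) → (254.618,15.293) → (185.112,80.300) → (113.385,29.238).

Shape 2 is a regular polygon drawn with `<polygon>`. Its stroke #ff8800 means cut at S762, F1028. After flipping Y the toolpath is (142.045,23.184) → (146.979,50.924) → (174.719,45.990) → (169.785,18.250) → (142.045,23.184), returning to the start.

Shape 3 is a circle drawn with `<circle>`. Its stroke #ff8800 means cut at S762, F1028. After flipping Y the toolpath is (104.037,53.758) → (99.633,64.390) → (89.001,68.794) → (78.369,64.390) → (73.965,53.758) → (78.369,43.126) → (89.001,38.722) → (99.633,43.126) → (104.037,53.758), returning to the start.

Shape 4 is a quadratic bezier drawn with `<path>`. Its stroke #0000ff means score at S478, F1892. After flipping Y the toolpath is (251.918,32.834) → (223.796,42.435) → (189.511,49.282) → (149.063,53.376) → (102.453,54.715).

Shape 5 is a open polyline drawn with `<path>`. Its stroke #ff8800 means cut at S762, F1028. After flipping Y the toolpath is (242.386,44.304) → (203.167,29.390) → (116.931,55.909) → (111.827,90.365) → (44.947,17.960) → (146.465,24.505).

Shape 6 is a quadratic bezier drawn with `<path>`. Its stroke #008000 means engrave at S395, F3146. After flipping Y the toolpath is (122.193,23.064) → (94.935,26.343) → (72.910,28.849) → (56.118,30.582) → (44.560,31.541).

G21
G90
G0 X31.782 Y6.163
M3 S478
G1 X90.466 Y6.902 F1892
G1 X54.824 Y42.026 F1892
G1 X254.618 Y15.293 F1892
G1 X185.112 Y80.300 F1892
G1 X113.385 Y29.238 F1892
G0 X142.045 Y23.184
M3 S762
G1 X146.979 Y50.924 F1028
G1 X174.719 Y45.990 F1028
G1 X169.785 Y18.250 F1028
G1 X142.045 Y23.184 F1028
G0 X104.037 Y53.758
M3 S762
G1 X99.633 Y64.390 F1028
G1 X89.001 Y68.794 F1028
G1 X78.369 Y64.390 F1028
G1 X73.965 Y53.758 F1028
G1 X78.369 Y43.126 F1028
G1 X89.001 Y38.722 F1028
G1 X99.633 Y43.126 F1028
G1 X104.037 Y53.758 F1028
G0 X251.918 Y32.834
M3 S478
G1 X223.796 Y42.435 F1892
G1 X189.511 Y49.282 F1892
G1 X149.063 Y53.376 F1892
G1 X102.453 Y54.715 F1892
G0 X242.386 Y44.304
M3 S762
G1 X203.167 Y29.390 F1028
G1 X116.931 Y55.909 F1028
G1 X111.827 Y90.365 F1028
G1 X44.947 Y17.960 F1028
G1 X146.465 Y24.505 F1028
G0 X122.193 Y23.064
M3 S395
G1 X94.935 Y26.343 F3146
G1 X72.910 Y28.849 F3146
G1 X56.118 Y30.582 F3146
G1 X44.560 Y31.541 F3146
M5
G0 X0.000 Y0.000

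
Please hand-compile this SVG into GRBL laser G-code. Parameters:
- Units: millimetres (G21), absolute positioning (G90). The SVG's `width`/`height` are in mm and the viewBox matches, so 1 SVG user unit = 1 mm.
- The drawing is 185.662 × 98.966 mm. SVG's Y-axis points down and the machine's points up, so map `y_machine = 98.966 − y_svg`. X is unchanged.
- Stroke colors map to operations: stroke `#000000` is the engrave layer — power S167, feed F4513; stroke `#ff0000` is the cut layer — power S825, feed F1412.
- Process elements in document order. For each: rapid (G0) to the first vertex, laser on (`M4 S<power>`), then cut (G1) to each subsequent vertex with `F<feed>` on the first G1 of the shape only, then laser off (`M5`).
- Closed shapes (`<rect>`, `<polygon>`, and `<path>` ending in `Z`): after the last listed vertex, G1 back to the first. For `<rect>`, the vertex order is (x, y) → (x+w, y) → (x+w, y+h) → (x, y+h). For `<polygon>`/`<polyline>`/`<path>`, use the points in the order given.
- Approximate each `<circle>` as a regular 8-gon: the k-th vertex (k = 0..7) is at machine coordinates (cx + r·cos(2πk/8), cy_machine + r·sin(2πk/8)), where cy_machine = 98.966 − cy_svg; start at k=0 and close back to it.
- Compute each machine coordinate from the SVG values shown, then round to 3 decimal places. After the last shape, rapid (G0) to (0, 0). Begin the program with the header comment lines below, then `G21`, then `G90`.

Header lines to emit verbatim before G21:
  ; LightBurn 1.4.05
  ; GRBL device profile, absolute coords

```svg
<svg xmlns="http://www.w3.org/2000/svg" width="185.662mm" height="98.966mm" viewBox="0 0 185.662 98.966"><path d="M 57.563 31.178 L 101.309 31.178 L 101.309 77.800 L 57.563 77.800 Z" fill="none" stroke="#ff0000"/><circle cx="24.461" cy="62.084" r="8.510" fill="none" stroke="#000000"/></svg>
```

1 u = 1 mm; y_m = 98.966 − y.

[1] `<path>` rectangle, #ff0000→cut S825 F1412: (57.563,67.788) → (101.309,67.788) → (101.309,21.166) → (57.563,21.166) → (57.563,67.788) (closed)

[2] `<circle>` circle, #000000→engrave S167 F4513: (32.971,36.882) → (30.478,42.899) → (24.461,45.392) → (18.444,42.899) → (15.951,36.882) → (18.444,30.865) → (24.461,28.372) → (30.478,30.865) → (32.971,36.882) (closed)

; LightBurn 1.4.05
; GRBL device profile, absolute coords
G21
G90
G0 X57.563 Y67.788
M4 S825
G1 X101.309 Y67.788 F1412
G1 X101.309 Y21.166
G1 X57.563 Y21.166
G1 X57.563 Y67.788
M5
G0 X32.971 Y36.882
M4 S167
G1 X30.478 Y42.899 F4513
G1 X24.461 Y45.392
G1 X18.444 Y42.899
G1 X15.951 Y36.882
G1 X18.444 Y30.865
G1 X24.461 Y28.372
G1 X30.478 Y30.865
G1 X32.971 Y36.882
M5
G0 X0.000 Y0.000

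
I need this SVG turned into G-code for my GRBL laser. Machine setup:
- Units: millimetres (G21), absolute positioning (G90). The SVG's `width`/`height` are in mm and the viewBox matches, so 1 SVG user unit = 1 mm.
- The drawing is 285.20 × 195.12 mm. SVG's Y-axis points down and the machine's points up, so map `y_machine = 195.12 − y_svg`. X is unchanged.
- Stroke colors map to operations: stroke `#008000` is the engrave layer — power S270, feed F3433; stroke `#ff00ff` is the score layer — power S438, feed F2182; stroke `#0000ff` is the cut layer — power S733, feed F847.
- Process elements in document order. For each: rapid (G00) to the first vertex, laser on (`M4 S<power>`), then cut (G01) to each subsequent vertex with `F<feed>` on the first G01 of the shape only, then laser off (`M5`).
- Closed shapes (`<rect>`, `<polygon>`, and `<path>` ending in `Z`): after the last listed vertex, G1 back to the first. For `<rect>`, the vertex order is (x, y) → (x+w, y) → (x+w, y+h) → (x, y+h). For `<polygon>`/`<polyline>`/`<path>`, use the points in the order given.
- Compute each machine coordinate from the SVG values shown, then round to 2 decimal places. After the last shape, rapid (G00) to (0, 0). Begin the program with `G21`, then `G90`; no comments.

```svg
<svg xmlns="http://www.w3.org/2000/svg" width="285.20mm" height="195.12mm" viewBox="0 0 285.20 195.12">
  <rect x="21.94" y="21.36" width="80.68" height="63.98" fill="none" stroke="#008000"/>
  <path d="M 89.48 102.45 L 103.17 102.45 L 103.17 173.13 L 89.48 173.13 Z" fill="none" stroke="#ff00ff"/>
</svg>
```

Since the viewBox matches the mm dimensions, user units are millimetres directly. The only transform is the Y-flip y_m = 195.12 − y_svg.

Shape 1 is a rectangle drawn with `<rect>`. Its stroke #008000 means engrave at S270, F3433. After flipping Y the toolpath is (21.94,173.76) → (102.62,173.76) → (102.62,109.78) → (21.94,109.78) → (21.94,173.76), returning to the start.

Shape 2 is a rectangle drawn with `<path>`. Its stroke #ff00ff means score at S438, F2182. After flipping Y the toolpath is (89.48,92.67) → (103.17,92.67) → (103.17,21.99) → (89.48,21.99) → (89.48,92.67), returning to the start.

G21
G90
G00 X21.94 Y173.76
M4 S270
G01 X102.62 Y173.76 F3433
G01 X102.62 Y109.78
G01 X21.94 Y109.78
G01 X21.94 Y173.76
M5
G00 X89.48 Y92.67
M4 S438
G01 X103.17 Y92.67 F2182
G01 X103.17 Y21.99
G01 X89.48 Y21.99
G01 X89.48 Y92.67
M5
G00 X0.00 Y0.00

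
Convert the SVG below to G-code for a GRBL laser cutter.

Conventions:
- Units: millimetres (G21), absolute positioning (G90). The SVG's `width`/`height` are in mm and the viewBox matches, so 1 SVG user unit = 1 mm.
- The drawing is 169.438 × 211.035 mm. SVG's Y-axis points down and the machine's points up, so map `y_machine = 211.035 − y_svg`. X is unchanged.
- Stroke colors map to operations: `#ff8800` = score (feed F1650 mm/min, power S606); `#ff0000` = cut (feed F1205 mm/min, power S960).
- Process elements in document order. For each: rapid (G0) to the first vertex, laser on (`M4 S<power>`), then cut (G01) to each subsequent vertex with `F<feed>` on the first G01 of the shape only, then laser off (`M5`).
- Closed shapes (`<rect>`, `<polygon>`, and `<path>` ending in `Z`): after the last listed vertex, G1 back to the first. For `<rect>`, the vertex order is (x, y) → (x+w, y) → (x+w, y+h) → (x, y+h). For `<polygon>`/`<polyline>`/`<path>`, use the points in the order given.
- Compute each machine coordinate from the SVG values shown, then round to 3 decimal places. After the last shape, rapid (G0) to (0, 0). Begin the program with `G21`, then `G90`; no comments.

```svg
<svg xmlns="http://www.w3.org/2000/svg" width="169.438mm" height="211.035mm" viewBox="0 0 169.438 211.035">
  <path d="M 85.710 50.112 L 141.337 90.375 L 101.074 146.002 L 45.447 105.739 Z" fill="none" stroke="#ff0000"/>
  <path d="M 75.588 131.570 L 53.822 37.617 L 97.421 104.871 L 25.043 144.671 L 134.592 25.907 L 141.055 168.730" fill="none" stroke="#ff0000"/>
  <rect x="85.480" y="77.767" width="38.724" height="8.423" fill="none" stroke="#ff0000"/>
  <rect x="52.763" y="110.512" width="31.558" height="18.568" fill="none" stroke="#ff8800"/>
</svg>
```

G21
G90
G0 X85.710 Y160.923
M4 S960
G01 X141.337 Y120.660 F1205
G01 X101.074 Y65.033
G01 X45.447 Y105.296
G01 X85.710 Y160.923
M5
G0 X75.588 Y79.465
M4 S960
G01 X53.822 Y173.418 F1205
G01 X97.421 Y106.164
G01 X25.043 Y66.364
G01 X134.592 Y185.128
G01 X141.055 Y42.305
M5
G0 X85.480 Y133.268
M4 S960
G01 X124.204 Y133.268 F1205
G01 X124.204 Y124.845
G01 X85.480 Y124.845
G01 X85.480 Y133.268
M5
G0 X52.763 Y100.523
M4 S606
G01 X84.321 Y100.523 F1650
G01 X84.321 Y81.955
G01 X52.763 Y81.955
G01 X52.763 Y100.523
M5
G0 X0.000 Y0.000

Since the viewBox matches the mm dimensions, user units are millimetres directly. The only transform is the Y-flip y_m = 211.035 − y_svg.

Shape 1 is a regular polygon drawn with `<path>`. Its stroke #ff0000 means cut at S960, F1205. After flipping Y the toolpath is (85.710,160.923) → (141.337,120.660) → (101.074,65.033) → (45.447,105.296) → (85.710,160.923), returning to the start.

Shape 2 is a open polyline drawn with `<path>`. Its stroke #ff0000 means cut at S960, F1205. After flipping Y the toolpath is (75.588,79.465) → (53.822,173.418) → (97.421,106.164) → (25.043,66.364) → (134.592,185.128) → (141.055,42.305).

Shape 3 is a rectangle drawn with `<rect>`. Its stroke #ff0000 means cut at S960, F1205. After flipping Y the toolpath is (85.480,133.268) → (124.204,133.268) → (124.204,124.845) → (85.480,124.845) → (85.480,133.268), returning to the start.

Shape 4 is a rectangle drawn with `<rect>`. Its stroke #ff8800 means score at S606, F1650. After flipping Y the toolpath is (52.763,100.523) → (84.321,100.523) → (84.321,81.955) → (52.763,81.955) → (52.763,100.523), returning to the start.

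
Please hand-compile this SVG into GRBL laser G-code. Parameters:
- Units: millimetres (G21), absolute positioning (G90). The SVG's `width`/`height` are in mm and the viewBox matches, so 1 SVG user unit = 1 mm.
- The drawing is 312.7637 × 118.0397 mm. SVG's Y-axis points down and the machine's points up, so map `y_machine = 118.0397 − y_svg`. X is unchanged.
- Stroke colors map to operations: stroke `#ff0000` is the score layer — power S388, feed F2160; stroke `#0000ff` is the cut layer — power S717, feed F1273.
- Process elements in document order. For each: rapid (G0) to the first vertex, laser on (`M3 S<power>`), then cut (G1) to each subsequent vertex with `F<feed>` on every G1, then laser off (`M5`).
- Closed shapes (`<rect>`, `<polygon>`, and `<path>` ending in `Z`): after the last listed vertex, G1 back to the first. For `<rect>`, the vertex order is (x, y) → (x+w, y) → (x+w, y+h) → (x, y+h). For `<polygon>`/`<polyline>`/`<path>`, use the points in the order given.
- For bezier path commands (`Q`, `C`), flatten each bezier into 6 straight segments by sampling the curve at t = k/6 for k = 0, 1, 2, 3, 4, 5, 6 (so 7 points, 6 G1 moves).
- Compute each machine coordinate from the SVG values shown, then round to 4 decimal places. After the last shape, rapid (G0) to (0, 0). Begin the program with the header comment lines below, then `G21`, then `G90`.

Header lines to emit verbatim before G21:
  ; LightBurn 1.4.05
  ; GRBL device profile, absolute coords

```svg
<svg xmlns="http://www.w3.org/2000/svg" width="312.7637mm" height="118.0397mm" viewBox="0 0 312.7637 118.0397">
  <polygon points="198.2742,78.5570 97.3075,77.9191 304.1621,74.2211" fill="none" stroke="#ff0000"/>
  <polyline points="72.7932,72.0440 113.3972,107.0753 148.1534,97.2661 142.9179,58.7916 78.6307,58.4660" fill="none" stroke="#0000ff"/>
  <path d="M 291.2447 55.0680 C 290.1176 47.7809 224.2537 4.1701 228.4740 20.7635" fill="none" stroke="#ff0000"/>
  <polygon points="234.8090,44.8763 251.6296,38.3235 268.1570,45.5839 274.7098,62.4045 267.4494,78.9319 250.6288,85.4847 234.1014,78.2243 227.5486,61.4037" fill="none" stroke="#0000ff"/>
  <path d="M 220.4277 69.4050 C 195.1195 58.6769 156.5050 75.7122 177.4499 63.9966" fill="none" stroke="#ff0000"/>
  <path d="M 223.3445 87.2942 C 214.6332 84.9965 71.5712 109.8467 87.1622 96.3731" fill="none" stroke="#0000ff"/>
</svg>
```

Since the viewBox matches the mm dimensions, user units are millimetres directly. The only transform is the Y-flip y_m = 118.0397 − y_svg.

Shape 1 is a closed polygon drawn with `<polygon>`. Its stroke #ff0000 means score at S388, F2160. After flipping Y the toolpath is (198.2742,39.4827) → (97.3075,40.1206) → (304.1621,43.8186) → (198.2742,39.4827), returning to the start.

Shape 2 is a open polyline drawn with `<polyline>`. Its stroke #0000ff means cut at S717, F1273. After flipping Y the toolpath is (72.7932,45.9957) → (113.3972,10.9644) → (148.1534,20.7736) → (142.9179,59.2481) → (78.6307,59.5737).

Shape 3 is a cubic bezier drawn with `<path>`. Its stroke #ff0000 means score at S388, F2160. After flipping Y the toolpath is (291.2447,62.9717) → (285.9106,69.1953) → (273.5320,78.7916) → (257.8541,89.0791) → (242.6217,97.3766) → (231.5800,101.0028) → (228.4740,97.2762).

Shape 4 is a regular polygon drawn with `<polygon>`. Its stroke #0000ff means cut at S717, F1273. After flipping Y the toolpath is (234.8090,73.1634) → (251.6296,79.7162) → (268.1570,72.4558) → (274.7098,55.6352) → (267.4494,39.1078) → (250.6288,32.5550) → (234.1014,39.8154) → (227.5486,56.6360) → (234.8090,73.1634), returning to the start.

Shape 5 is a cubic bezier drawn with `<path>`. Its stroke #ff0000 means score at S388, F2160. After flipping Y the toolpath is (220.4277,48.6347) → (207.0021,51.9468) → (193.3828,52.2015) → (181.5939,50.9686) → (173.6594,49.8180) → (171.6034,50.3196) → (177.4499,54.0431).

Shape 6 is a cubic bezier drawn with `<path>`. Its stroke #0000ff means cut at S717, F1273. After flipping Y the toolpath is (223.3445,30.7455) → (209.1495,29.9351) → (180.7016,26.4188) → (146.1400,22.0151) → (113.6035,18.5427) → (91.2313,17.8203) → (87.1622,21.6666).

; LightBurn 1.4.05
; GRBL device profile, absolute coords
G21
G90
G0 X198.2742 Y39.4827
M3 S388
G1 X97.3075 Y40.1206 F2160
G1 X304.1621 Y43.8186 F2160
G1 X198.2742 Y39.4827 F2160
M5
G0 X72.7932 Y45.9957
M3 S717
G1 X113.3972 Y10.9644 F1273
G1 X148.1534 Y20.7736 F1273
G1 X142.9179 Y59.2481 F1273
G1 X78.6307 Y59.5737 F1273
M5
G0 X291.2447 Y62.9717
M3 S388
G1 X285.9106 Y69.1953 F2160
G1 X273.5320 Y78.7916 F2160
G1 X257.8541 Y89.0791 F2160
G1 X242.6217 Y97.3766 F2160
G1 X231.5800 Y101.0028 F2160
G1 X228.4740 Y97.2762 F2160
M5
G0 X234.8090 Y73.1634
M3 S717
G1 X251.6296 Y79.7162 F1273
G1 X268.1570 Y72.4558 F1273
G1 X274.7098 Y55.6352 F1273
G1 X267.4494 Y39.1078 F1273
G1 X250.6288 Y32.5550 F1273
G1 X234.1014 Y39.8154 F1273
G1 X227.5486 Y56.6360 F1273
G1 X234.8090 Y73.1634 F1273
M5
G0 X220.4277 Y48.6347
M3 S388
G1 X207.0021 Y51.9468 F2160
G1 X193.3828 Y52.2015 F2160
G1 X181.5939 Y50.9686 F2160
G1 X173.6594 Y49.8180 F2160
G1 X171.6034 Y50.3196 F2160
G1 X177.4499 Y54.0431 F2160
M5
G0 X223.3445 Y30.7455
M3 S717
G1 X209.1495 Y29.9351 F1273
G1 X180.7016 Y26.4188 F1273
G1 X146.1400 Y22.0151 F1273
G1 X113.6035 Y18.5427 F1273
G1 X91.2313 Y17.8203 F1273
G1 X87.1622 Y21.6666 F1273
M5
G0 X0.0000 Y0.0000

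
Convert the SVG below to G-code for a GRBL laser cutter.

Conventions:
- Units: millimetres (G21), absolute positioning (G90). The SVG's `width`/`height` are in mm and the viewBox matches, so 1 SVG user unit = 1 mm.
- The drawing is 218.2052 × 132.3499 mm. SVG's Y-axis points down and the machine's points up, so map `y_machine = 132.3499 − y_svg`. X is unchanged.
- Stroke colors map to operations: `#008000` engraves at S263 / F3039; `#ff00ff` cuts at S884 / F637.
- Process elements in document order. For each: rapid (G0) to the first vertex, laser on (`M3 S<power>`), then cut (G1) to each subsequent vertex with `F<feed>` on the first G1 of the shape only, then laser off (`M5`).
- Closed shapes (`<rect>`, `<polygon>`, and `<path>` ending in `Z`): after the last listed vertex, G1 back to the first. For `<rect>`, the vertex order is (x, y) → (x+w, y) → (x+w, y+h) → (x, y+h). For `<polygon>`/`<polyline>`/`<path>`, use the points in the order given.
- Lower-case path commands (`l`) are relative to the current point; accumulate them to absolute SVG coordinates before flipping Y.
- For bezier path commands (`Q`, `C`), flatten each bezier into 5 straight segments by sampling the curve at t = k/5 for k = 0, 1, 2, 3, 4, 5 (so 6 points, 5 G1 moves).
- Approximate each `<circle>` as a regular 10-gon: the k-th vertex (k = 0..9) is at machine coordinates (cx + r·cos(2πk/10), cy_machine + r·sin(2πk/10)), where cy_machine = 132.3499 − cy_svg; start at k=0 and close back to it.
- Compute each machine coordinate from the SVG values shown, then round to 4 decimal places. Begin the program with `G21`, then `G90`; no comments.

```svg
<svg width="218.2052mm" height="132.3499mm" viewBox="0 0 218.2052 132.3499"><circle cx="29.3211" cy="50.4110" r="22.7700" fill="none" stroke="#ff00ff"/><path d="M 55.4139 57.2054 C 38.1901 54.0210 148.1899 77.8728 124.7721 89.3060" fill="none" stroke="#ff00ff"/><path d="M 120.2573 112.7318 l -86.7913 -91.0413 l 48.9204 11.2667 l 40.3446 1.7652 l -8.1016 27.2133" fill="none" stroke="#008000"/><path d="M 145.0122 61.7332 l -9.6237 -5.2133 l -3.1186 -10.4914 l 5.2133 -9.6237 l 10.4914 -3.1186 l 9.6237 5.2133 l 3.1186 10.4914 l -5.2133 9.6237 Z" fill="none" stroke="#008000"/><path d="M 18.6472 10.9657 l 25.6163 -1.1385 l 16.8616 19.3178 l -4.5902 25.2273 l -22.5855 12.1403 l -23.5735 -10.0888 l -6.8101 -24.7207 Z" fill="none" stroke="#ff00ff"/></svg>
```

1 u = 1 mm; y_m = 132.3499 − y.

[1] `<circle>` circle, #ff00ff→cut S884 F637: (52.0911,81.9389) → (47.7424,95.3228) → (36.3574,103.5945) → (22.2848,103.5945) → (10.8998,95.3228) → (6.5511,81.9389) → (10.8998,68.5550) → (22.2848,60.2833) → (36.3574,60.2833) → (47.7424,68.5550) → (52.0911,81.9389) (closed)

[2] `<path>` cubic bezier, #ff00ff→cut S884 F637: (55.4139,75.1445) → (58.2613,74.1264) → (79.1316,68.5135) → (105.5140,60.1996) → (124.8978,51.0784) → (124.7721,43.0439)

[3] `<path>` open polyline, #008000→engrave S263 F3039: (120.2573,19.6181) → (33.4660,110.6594) → (82.3864,99.3927) → (122.7310,97.6275) → (114.6294,70.4142)

[4] `<path>` regular polygon, #008000→engrave S263 F3039: (145.0122,70.6167) → (135.3885,75.8300) → (132.2699,86.3214) → (137.4832,95.9451) → (147.9746,99.0637) → (157.5983,93.8504) → (160.7169,83.3590) → (155.5036,73.7353) → (145.0122,70.6167) (closed)

[5] `<path>` regular polygon, #ff00ff→cut S884 F637: (18.6472,121.3842) → (44.2635,122.5227) → (61.1251,103.2049) → (56.5349,77.9776) → (33.9494,65.8373) → (10.3759,75.9261) → (3.5658,100.6468) → (18.6472,121.3842) (closed)

G21
G90
G0 X52.0911 Y81.9389
M3 S884
G1 X47.7424 Y95.3228 F637
G1 X36.3574 Y103.5945
G1 X22.2848 Y103.5945
G1 X10.8998 Y95.3228
G1 X6.5511 Y81.9389
G1 X10.8998 Y68.5550
G1 X22.2848 Y60.2833
G1 X36.3574 Y60.2833
G1 X47.7424 Y68.5550
G1 X52.0911 Y81.9389
M5
G0 X55.4139 Y75.1445
M3 S884
G1 X58.2613 Y74.1264 F637
G1 X79.1316 Y68.5135
G1 X105.5140 Y60.1996
G1 X124.8978 Y51.0784
G1 X124.7721 Y43.0439
M5
G0 X120.2573 Y19.6181
M3 S263
G1 X33.4660 Y110.6594 F3039
G1 X82.3864 Y99.3927
G1 X122.7310 Y97.6275
G1 X114.6294 Y70.4142
M5
G0 X145.0122 Y70.6167
M3 S263
G1 X135.3885 Y75.8300 F3039
G1 X132.2699 Y86.3214
G1 X137.4832 Y95.9451
G1 X147.9746 Y99.0637
G1 X157.5983 Y93.8504
G1 X160.7169 Y83.3590
G1 X155.5036 Y73.7353
G1 X145.0122 Y70.6167
M5
G0 X18.6472 Y121.3842
M3 S884
G1 X44.2635 Y122.5227 F637
G1 X61.1251 Y103.2049
G1 X56.5349 Y77.9776
G1 X33.9494 Y65.8373
G1 X10.3759 Y75.9261
G1 X3.5658 Y100.6468
G1 X18.6472 Y121.3842
M5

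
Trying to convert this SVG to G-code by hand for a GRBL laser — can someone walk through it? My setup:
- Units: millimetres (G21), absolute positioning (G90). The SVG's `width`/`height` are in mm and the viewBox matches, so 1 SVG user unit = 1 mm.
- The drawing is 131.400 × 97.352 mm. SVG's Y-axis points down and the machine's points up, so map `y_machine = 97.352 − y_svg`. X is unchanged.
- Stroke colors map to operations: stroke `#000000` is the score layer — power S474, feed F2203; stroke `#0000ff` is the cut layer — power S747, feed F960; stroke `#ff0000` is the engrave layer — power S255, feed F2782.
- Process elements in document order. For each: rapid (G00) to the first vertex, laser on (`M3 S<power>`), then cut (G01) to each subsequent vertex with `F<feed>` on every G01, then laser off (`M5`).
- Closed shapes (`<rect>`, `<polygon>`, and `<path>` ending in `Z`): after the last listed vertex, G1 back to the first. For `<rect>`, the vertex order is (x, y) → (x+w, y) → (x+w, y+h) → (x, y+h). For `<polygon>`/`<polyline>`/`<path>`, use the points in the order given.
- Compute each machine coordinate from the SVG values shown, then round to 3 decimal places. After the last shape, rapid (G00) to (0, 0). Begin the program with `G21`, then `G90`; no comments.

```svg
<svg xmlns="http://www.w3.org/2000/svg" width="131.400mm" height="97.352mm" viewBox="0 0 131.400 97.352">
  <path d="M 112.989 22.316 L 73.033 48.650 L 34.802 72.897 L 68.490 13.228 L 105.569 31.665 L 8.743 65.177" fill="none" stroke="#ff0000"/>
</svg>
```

Since the viewBox matches the mm dimensions, user units are millimetres directly. The only transform is the Y-flip y_m = 97.352 − y_svg.

Shape 1 is a open polyline drawn with `<path>`. Its stroke #ff0000 means engrave at S255, F2782. After flipping Y the toolpath is (112.989,75.036) → (73.033,48.702) → (34.802,24.455) → (68.490,84.124) → (105.569,65.687) → (8.743,32.175).

G21
G90
G00 X112.989 Y75.036
M3 S255
G01 X73.033 Y48.702 F2782
G01 X34.802 Y24.455 F2782
G01 X68.490 Y84.124 F2782
G01 X105.569 Y65.687 F2782
G01 X8.743 Y32.175 F2782
M5
G00 X0.000 Y0.000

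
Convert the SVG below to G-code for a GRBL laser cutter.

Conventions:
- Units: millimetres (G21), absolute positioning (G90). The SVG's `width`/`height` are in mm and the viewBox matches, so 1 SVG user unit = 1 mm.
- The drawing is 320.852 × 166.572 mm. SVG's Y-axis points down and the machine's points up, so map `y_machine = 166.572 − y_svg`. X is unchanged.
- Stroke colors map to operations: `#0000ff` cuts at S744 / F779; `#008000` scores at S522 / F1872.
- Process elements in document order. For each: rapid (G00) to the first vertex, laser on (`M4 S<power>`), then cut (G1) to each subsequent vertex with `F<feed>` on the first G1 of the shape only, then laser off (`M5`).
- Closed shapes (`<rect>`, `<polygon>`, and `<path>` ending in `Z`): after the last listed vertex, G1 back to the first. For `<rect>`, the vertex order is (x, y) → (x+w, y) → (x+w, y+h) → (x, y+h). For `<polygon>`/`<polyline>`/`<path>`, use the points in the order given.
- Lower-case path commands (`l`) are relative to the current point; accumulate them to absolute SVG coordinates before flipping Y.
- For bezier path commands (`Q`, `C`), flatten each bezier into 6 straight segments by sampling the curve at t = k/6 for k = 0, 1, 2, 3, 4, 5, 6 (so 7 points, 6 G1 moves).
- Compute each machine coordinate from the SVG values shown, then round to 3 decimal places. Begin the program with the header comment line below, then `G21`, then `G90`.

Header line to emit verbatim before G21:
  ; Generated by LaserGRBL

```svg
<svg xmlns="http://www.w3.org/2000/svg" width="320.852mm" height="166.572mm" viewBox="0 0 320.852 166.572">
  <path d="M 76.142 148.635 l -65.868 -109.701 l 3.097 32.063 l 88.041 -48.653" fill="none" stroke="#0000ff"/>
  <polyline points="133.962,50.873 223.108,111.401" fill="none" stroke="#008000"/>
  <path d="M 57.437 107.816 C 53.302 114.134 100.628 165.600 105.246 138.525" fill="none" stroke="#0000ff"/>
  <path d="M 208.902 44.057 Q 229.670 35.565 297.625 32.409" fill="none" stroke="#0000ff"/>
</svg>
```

1 u = 1 mm; y_m = 166.572 − y.

[1] `<path>` open polyline, #0000ff→cut S744 F779: (76.142,17.937) → (10.274,127.638) → (13.371,95.575) → (101.412,144.228)

[2] `<polyline>` line segment, #008000→score S522 F1872: (133.962,115.699) → (223.108,55.171)

[3] `<path>` cubic bezier, #0000ff→cut S744 F779: (57.437,58.756) → (59.222,52.407) → (66.968,41.970) → (78.059,30.879) → (89.880,22.571) → (99.814,20.482) → (105.246,28.047)

[4] `<path>` quadratic bezier, #0000ff→cut S744 F779: (208.902,122.515) → (217.135,125.197) → (227.990,127.583) → (241.467,129.673) → (257.565,131.466) → (276.284,132.963) → (297.625,134.163)

; Generated by LaserGRBL
G21
G90
G00 X76.142 Y17.937
M4 S744
G1 X10.274 Y127.638 F779
G1 X13.371 Y95.575
G1 X101.412 Y144.228
M5
G00 X133.962 Y115.699
M4 S522
G1 X223.108 Y55.171 F1872
M5
G00 X57.437 Y58.756
M4 S744
G1 X59.222 Y52.407 F779
G1 X66.968 Y41.970
G1 X78.059 Y30.879
G1 X89.880 Y22.571
G1 X99.814 Y20.482
G1 X105.246 Y28.047
M5
G00 X208.902 Y122.515
M4 S744
G1 X217.135 Y125.197 F779
G1 X227.990 Y127.583
G1 X241.467 Y129.673
G1 X257.565 Y131.466
G1 X276.284 Y132.963
G1 X297.625 Y134.163
M5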